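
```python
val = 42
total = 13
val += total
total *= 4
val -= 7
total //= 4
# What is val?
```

Trace:
`val = 42` → val = 42
`total = 13` → total = 13
`val += total` → val = 55
`total *= 4` → total = 52
`val -= 7` → val = 48
`total //= 4` → total = 13
So val = 48

Answer: 48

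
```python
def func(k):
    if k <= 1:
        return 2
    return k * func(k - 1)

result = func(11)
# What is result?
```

func(11) = 11 * 10 * 9 * 8 * 7 * 6 * 5 * 4 * 3 * 2 * 2 = 79833600

Answer: 79833600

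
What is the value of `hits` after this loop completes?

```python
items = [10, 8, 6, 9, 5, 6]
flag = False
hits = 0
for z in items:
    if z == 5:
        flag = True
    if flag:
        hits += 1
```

Count elements after first 5 in [10, 8, 6, 9, 5, 6]
`hits` takes the values: 0 → 1 → 2

Answer: 2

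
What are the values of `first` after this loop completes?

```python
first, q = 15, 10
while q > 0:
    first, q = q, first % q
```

GCD of 15 and 10
`first` takes the values: 15 → 10 → 5

Answer: 5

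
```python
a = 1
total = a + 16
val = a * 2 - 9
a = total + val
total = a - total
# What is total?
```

Trace:
`a = 1` → a = 1
`total = a + 16` → total = 17
`val = a * 2 - 9` → val = -7
`a = total + val` → a = 10
`total = a - total` → total = -7
So total = -7

Answer: -7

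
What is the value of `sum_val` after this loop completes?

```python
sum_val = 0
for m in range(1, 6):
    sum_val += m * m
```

Sum of squares 1² to 5² = 55
`sum_val` takes the values: 0 → 1 → 5 → 14 → 30 → 55

Answer: 55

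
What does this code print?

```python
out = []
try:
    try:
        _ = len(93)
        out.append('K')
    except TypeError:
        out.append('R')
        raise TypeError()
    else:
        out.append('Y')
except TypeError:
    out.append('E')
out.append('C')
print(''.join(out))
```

Execution trace: 'R' (except TypeError) → 'E' (outer except TypeError) → 'C' (after the try/except). Output: REC

Answer: REC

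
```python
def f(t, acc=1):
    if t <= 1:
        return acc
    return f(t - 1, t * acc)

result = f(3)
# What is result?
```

Accumulator trace (n, acc): (3, 1) -> (2, 3) -> (1, 6) -> return 6

Answer: 6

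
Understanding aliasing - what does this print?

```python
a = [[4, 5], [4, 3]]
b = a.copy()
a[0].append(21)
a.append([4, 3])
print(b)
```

Key concept: shallow copy with nested lists.
Step by step:
`a = [[4, 5], [4, 3]]` → a = [[4, 5], [4, 3]]
`b = a.copy()` → b = [[4, 5], [4, 3]]
`a[0].append(21)` → a = [[4, 5, 21], [4, 3]]; b = [[4, 5, 21], [4, 3]]
`a.append([4, 3])` → a = [[4, 5, 21], [4, 3], [4, 3]]
`print(b)` → prints [[4, 5, 21], [4, 3]]

Answer: [[4, 5, 21], [4, 3]]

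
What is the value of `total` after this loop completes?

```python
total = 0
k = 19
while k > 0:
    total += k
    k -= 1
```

Sum 19 down to 1
`total` takes the values: 0 → 19 → 37 → 54 → 70 → 85 → 99 → 112 → 124 → 135 → 145 → 154 → 162 → 169 → 175 → 180 → 184 → 187 → 189 → 190

Answer: 190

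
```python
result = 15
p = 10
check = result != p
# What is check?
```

Trace:
`result = 15` → result = 15
`p = 10` → p = 10
`check = result != p` → check = True
So check = True

Answer: True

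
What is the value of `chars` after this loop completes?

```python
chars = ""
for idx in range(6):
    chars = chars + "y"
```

Repeat 'y' 6 times
`chars` takes the values: "" → "y" → "yy" → "yyy" → "yyyy" → "yyyyy" → "yyyyyy"

Answer: "yyyyyy"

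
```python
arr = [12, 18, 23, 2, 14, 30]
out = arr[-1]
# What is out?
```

Trace:
`arr = [12, 18, 23, 2, 14, 30]` → arr = [12, 18, 23, 2, 14, 30]
`out = arr[-1]` → out = 30
So out = 30

Answer: 30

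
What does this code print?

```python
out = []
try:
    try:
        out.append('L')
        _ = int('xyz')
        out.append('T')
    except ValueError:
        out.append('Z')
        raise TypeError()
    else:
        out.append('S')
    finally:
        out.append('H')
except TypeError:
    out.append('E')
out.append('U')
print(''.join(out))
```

Execution trace: 'L' (inner try body) → 'Z' (inner except ValueError) → 'H' (inner finally) → 'E' (outer except TypeError) → 'U' (after the try/except). Output: LZHEU

Answer: LZHEU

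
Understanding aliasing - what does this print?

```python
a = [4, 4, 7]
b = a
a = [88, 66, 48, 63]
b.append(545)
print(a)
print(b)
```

Key concept: rebinding vs mutation: a is rebound to a new list, b still points at the original.
Step by step:
`a = [4, 4, 7]` → a = [4, 4, 7]
`b = a` → b = [4, 4, 7] (same object as a)
`a = [88, 66, 48, 63]` → a = [88, 66, 48, 63]
`b.append(545)` → b = [4, 4, 7, 545]
`print(a)` → prints [88, 66, 48, 63]
`print(b)` → prints [4, 4, 7, 545]

Answer:
[88, 66, 48, 63]
[4, 4, 7, 545]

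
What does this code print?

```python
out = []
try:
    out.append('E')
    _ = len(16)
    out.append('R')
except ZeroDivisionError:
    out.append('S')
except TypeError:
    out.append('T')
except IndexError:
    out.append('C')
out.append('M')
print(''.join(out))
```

Execution trace: 'E' (try body) → 'T' (except TypeError) → 'M' (after the try/except). Output: ETM

Answer: ETM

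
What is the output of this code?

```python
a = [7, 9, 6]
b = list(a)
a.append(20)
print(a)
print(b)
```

Key concept: list() constructor creates copy.
Step by step:
`a = [7, 9, 6]` → a = [7, 9, 6]
`b = list(a)` → b = [7, 9, 6]
`a.append(20)` → a = [7, 9, 6, 20]
`print(a)` → prints [7, 9, 6, 20]
`print(b)` → prints [7, 9, 6]

Answer:
[7, 9, 6, 20]
[7, 9, 6]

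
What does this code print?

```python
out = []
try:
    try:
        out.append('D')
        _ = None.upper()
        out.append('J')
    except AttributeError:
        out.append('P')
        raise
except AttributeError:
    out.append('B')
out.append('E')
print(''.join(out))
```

Execution trace: 'D' (inner try body) → 'P' (inner except AttributeError) → 'B' (outer except AttributeError) → 'E' (after the try/except). Output: DPBE

Answer: DPBE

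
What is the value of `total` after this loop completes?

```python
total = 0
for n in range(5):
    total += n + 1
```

Start at 0, add 1 to 5 = 15
`total` takes the values: 0 → 1 → 3 → 6 → 10 → 15

Answer: 15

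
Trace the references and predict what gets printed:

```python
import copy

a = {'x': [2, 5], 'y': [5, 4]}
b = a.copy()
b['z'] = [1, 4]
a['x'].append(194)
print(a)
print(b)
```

Key concept: shallow copy of dict with mutable values.
Step by step:
`a = {'x': [2, 5], 'y': [5, 4]}` → a = {'x': [2, 5], 'y': [5, 4]}
`b = a.copy()` → b = {'x': [2, 5], 'y': [5, 4]}
`b['z'] = [1, 4]` → b = {'x': [2, 5], 'y': [5, 4], 'z': [1, 4]}
`a['x'].append(194)` → a = {'x': [2, 5, 194], 'y': [5, 4]}; b = {'x': [2, 5, 194], 'y': [5, 4], 'z': [1, 4]}
`print(a)` → prints {'x': [2, 5, 194], 'y': [5, 4]}
`print(b)` → prints {'x': [2, 5, 194], 'y': [5, 4], 'z': [1, 4]}

Answer:
{'x': [2, 5, 194], 'y': [5, 4]}
{'x': [2, 5, 194], 'y': [5, 4], 'z': [1, 4]}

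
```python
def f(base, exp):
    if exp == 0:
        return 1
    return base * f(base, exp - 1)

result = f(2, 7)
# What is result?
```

f(2, 7) = 2 * 2 * 2 * 2 * 2 * 2 * 2 = 128

Answer: 128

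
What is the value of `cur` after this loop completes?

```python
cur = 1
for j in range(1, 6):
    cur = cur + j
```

Start at 1, add 1 through 5
`cur` takes the values: 1 → 2 → 4 → 7 → 11 → 16

Answer: 16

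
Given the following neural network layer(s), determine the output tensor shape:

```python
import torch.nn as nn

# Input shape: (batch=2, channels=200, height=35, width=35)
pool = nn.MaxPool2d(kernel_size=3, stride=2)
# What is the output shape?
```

Input: (2, 200, 35, 35) -> Output: (2, 200, 17, 17)

Answer: (2, 200, 17, 17)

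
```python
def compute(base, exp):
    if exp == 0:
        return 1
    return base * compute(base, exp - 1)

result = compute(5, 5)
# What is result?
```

compute(5, 5) = 5 * 5 * 5 * 5 * 5 = 3125

Answer: 3125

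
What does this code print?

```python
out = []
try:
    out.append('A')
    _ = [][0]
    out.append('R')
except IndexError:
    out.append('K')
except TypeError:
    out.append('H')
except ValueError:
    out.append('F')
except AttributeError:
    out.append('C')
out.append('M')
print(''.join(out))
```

Execution trace: 'A' (try body) → 'K' (except IndexError) → 'M' (after the try/except). Output: AKM

Answer: AKM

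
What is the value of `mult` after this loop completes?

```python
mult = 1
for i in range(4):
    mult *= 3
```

3^4 = 81
`mult` takes the values: 1 → 3 → 9 → 27 → 81

Answer: 81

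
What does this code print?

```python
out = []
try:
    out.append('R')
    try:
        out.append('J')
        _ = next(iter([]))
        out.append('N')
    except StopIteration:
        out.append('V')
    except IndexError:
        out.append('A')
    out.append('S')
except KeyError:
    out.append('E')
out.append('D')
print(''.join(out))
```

Execution trace: 'R' (try body) → 'J' (inner try body) → 'V' (inner except StopIteration) → 'S' (try body, no exception) → 'D' (after the try/except). Output: RJVSD

Answer: RJVSD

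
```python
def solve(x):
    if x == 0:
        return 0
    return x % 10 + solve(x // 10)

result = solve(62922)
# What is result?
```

Sum of digits of 62922: 2 + 2 + 9 + 2 + 6 = 21

Answer: 21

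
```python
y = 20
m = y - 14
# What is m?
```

Trace:
`y = 20` → y = 20
`m = y - 14` → m = 6
So m = 6

Answer: 6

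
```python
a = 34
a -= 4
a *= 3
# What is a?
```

Trace:
`a = 34` → a = 34
`a -= 4` → a = 30
`a *= 3` → a = 90
So a = 90

Answer: 90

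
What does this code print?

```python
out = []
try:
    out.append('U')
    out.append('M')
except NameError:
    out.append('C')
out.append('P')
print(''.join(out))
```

Execution trace: 'U' (try body) → 'M' (try body, no exception) → 'P' (after the try/except). Output: UMP

Answer: UMP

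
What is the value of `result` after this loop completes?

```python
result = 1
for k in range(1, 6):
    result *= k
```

5! = 120
`result` takes the values: 1 → 2 → 6 → 24 → 120

Answer: 120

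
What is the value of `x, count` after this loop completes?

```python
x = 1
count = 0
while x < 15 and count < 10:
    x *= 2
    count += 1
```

Double until >= 15 or 10 iterations
`x, count` takes the values: (1, 0) → (2, 0) → (2, 1) → (4, 1) → (4, 2) → (8, 2) → (8, 3) → (16, 3) → (16, 4)

Answer: 16, 4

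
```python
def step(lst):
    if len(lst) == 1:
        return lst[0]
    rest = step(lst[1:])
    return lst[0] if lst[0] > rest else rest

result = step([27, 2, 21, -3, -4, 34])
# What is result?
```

Recursive max over [27, 2, 21, -3, -4, 34] = 34

Answer: 34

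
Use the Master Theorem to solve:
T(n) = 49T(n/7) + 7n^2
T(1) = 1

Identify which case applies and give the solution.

a=49, b=7, f(n)=7n^2. log_7(49) = 2. Since c=2 = 2, Case 2 applies: T(n) = Θ(n^log_b(a) · log n) = O(n^2 log n).

Answer: O(n^2 log n) - Case 2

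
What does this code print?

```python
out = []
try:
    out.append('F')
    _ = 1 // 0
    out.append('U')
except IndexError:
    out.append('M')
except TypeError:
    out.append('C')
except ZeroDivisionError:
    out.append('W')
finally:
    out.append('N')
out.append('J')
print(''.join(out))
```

Execution trace: 'F' (try body) → 'W' (except ZeroDivisionError) → 'N' (finally) → 'J' (after the try/except). Output: FWNJ

Answer: FWNJ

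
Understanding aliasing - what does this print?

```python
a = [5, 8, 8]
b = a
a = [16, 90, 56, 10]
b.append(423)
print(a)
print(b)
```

Key concept: rebinding vs mutation: a is rebound to a new list, b still points at the original.
Step by step:
`a = [5, 8, 8]` → a = [5, 8, 8]
`b = a` → b = [5, 8, 8] (same object as a)
`a = [16, 90, 56, 10]` → a = [16, 90, 56, 10]
`b.append(423)` → b = [5, 8, 8, 423]
`print(a)` → prints [16, 90, 56, 10]
`print(b)` → prints [5, 8, 8, 423]

Answer:
[16, 90, 56, 10]
[5, 8, 8, 423]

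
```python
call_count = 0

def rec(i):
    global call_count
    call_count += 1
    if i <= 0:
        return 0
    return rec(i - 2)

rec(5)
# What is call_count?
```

Linear recursion stepping by 2: 4 calls from i=5 down to ≤0.

Answer: 4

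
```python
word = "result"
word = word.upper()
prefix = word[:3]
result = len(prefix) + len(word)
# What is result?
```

Trace:
`word = "result"` → word = 'result'
`word = word.upper()` → word = 'RESULT'
`prefix = word[:3]` → prefix = 'RES'
`result = len(prefix) + len(word)` → result = 9
So result = 9

Answer: 9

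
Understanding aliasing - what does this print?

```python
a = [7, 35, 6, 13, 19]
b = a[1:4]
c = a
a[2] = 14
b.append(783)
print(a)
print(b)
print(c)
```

Key concept: slice vs alias.
Step by step:
`a = [7, 35, 6, 13, 19]` → a = [7, 35, 6, 13, 19]
`b = a[1:4]` → b = [35, 6, 13]
`c = a` → c = [7, 35, 6, 13, 19] (same object as a)
`a[2] = 14` → a = [7, 35, 14, 13, 19] (same object as c); c = [7, 35, 14, 13, 19] (same object as a)
`b.append(783)` → b = [35, 6, 13, 783]
`print(a)` → prints [7, 35, 14, 13, 19]
`print(b)` → prints [35, 6, 13, 783]
`print(c)` → prints [7, 35, 14, 13, 19]

Answer:
[7, 35, 14, 13, 19]
[35, 6, 13, 783]
[7, 35, 14, 13, 19]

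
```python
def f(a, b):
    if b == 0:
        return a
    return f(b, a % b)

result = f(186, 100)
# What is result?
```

f(186, 100) -> f(100, 86) -> f(86, 14) -> f(14, 2) -> f(2, 0) -> 2

Answer: 2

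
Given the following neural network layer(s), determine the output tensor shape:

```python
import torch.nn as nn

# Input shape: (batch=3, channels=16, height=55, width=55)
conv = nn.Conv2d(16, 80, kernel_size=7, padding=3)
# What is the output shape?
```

Input: (3, 16, 55, 55) -> Output: (3, 80, 55, 55)

Answer: (3, 80, 55, 55)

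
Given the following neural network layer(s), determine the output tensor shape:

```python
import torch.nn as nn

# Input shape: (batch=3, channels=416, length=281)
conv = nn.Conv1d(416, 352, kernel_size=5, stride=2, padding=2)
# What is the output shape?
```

Input: (3, 416, 281) -> Output: (3, 352, 141)

Answer: (3, 352, 141)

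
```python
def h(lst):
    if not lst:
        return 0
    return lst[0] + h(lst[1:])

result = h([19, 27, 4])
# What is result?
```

19 + 27 + 4 + 0 = 50

Answer: 50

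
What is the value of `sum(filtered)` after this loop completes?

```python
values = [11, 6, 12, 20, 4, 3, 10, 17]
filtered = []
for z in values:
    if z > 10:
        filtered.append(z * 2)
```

Sum of doubled values > 10
`filtered` takes the values: [] → [22] → [22, 24] → [22, 24, 40] → [22, 24, 40, 34]
So `sum(filtered)` = 120

Answer: 120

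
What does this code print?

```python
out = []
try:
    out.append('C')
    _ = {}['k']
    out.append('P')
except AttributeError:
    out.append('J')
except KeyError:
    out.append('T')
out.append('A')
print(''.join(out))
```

Execution trace: 'C' (try body) → 'T' (except KeyError) → 'A' (after the try/except). Output: CTA

Answer: CTA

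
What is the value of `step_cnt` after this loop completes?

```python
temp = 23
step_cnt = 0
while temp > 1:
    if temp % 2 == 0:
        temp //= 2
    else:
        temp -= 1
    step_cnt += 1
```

Steps to reduce 23 to 1
`step_cnt` takes the values: 0 → 1 → 2 → 3 → 4 → 5 → 6 → 7

Answer: 7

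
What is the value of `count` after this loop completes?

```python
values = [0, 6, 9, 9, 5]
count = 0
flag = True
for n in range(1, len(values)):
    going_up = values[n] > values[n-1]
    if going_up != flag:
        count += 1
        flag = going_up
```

Count direction changes in [0, 6, 9, 9, 5]
`count` takes the values: 0 → 1

Answer: 1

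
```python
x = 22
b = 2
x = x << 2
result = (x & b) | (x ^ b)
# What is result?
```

Trace:
`x = 22` → x = 22
`b = 2` → b = 2
`x = x << 2` → x = 88
`result = (x & b) | (x ^ b)` → result = 90
So result = 90

Answer: 90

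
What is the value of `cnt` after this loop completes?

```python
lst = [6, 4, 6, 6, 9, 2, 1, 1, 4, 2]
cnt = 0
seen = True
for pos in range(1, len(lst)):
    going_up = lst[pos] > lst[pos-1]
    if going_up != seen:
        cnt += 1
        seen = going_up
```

Count direction changes in [6, 4, 6, 6, 9, 2, 1, 1, 4, 2]
`cnt` takes the values: 0 → 1 → 2 → 3 → 4 → 5 → 6 → 7

Answer: 7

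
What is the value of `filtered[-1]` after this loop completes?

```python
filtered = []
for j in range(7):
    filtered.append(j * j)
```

Last element of squares 0 to 6
`filtered` takes the values: [] → [0] → [0, 1] → [0, 1, 4] → [0, 1, 4, 9] → [0, 1, 4, 9, 16] → [0, 1, 4, 9, 16, 25] → [0, 1, 4, 9, 16, 25, 36]
So `filtered[-1]` = 36

Answer: 36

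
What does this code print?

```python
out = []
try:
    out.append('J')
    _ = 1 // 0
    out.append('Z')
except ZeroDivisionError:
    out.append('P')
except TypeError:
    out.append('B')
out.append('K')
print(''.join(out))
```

Execution trace: 'J' (try body) → 'P' (except ZeroDivisionError) → 'K' (after the try/except). Output: JPK

Answer: JPK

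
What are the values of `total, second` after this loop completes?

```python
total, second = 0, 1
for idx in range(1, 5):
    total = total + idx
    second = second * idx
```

Sum and factorial of 1 to 4
`total, second` takes the values: (0, 1) → (1, 1) → (3, 1) → (3, 2) → (6, 2) → (6, 6) → (10, 6) → (10, 24)

Answer: 10, 24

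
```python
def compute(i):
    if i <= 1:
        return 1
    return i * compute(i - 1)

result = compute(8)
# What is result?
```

compute(8) = 8 * 7 * 6 * 5 * 4 * 3 * 2 * 1 = 40320

Answer: 40320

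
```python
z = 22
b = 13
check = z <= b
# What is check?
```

Trace:
`z = 22` → z = 22
`b = 13` → b = 13
`check = z <= b` → check = False
So check = False

Answer: False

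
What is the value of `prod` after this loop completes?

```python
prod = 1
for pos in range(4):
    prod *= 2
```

2^4 = 16
`prod` takes the values: 1 → 2 → 4 → 8 → 16

Answer: 16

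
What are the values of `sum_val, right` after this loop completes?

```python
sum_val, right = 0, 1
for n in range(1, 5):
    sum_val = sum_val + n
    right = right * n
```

Sum and factorial of 1 to 4
`sum_val, right` takes the values: (0, 1) → (1, 1) → (3, 1) → (3, 2) → (6, 2) → (6, 6) → (10, 6) → (10, 24)

Answer: 10, 24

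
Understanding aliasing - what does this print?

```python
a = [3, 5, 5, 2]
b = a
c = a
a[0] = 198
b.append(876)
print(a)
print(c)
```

Key concept: multiple aliases.
Step by step:
`a = [3, 5, 5, 2]` → a = [3, 5, 5, 2]
`b = a` → b = [3, 5, 5, 2] (same object as a)
`c = a` → c = [3, 5, 5, 2] (same object as a, b)
`a[0] = 198` → a = [198, 5, 5, 2] (same object as b, c); b = [198, 5, 5, 2] (same object as a, c); c = [198, 5, 5, 2] (same object as a, b)
`b.append(876)` → a = [198, 5, 5, 2, 876] (same object as b, c); b = [198, 5, 5, 2, 876] (same object as a, c); c = [198, 5, 5, 2, 876] (same object as a, b)
`print(a)` → prints [198, 5, 5, 2, 876]
`print(c)` → prints [198, 5, 5, 2, 876]

Answer:
[198, 5, 5, 2, 876]
[198, 5, 5, 2, 876]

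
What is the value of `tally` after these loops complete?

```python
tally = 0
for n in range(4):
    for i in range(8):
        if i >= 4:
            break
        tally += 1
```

Inner breaks at 4, outer runs 4 times
`tally` takes the values: 0 → 1 → 2 → 3 → 4 → 5 → 6 → 7 → 8 → 9 → 10 → 11 → 12 → 13 → 14 → 15 → 16

Answer: 16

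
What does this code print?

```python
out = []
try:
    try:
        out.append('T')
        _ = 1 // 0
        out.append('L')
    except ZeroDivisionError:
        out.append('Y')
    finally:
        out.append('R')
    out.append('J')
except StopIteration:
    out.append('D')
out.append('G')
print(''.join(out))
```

Execution trace: 'T' (inner try body) → 'Y' (inner except ZeroDivisionError) → 'R' (inner finally) → 'J' (try body, no exception) → 'G' (after the try/except). Output: TYRJG

Answer: TYRJG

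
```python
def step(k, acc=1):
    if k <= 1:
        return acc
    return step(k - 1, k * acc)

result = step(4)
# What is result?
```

Accumulator trace (n, acc): (4, 1) -> (3, 4) -> (2, 12) -> (1, 24) -> return 24

Answer: 24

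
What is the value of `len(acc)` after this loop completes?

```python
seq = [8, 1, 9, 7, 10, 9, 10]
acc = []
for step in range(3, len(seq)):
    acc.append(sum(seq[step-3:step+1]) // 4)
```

Number of 4-element averages
`acc` takes the values: [] → [6] → [6, 6] → [6, 6, 8] → [6, 6, 8, 9]
So `len(acc)` = 4

Answer: 4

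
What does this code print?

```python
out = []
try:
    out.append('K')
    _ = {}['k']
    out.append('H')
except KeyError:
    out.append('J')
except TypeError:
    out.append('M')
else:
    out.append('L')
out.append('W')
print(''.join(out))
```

Execution trace: 'K' (try body) → 'J' (except KeyError) → 'W' (after the try/except). Output: KJW

Answer: KJW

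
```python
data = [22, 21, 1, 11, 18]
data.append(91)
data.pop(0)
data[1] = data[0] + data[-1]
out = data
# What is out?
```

Trace:
`data = [22, 21, 1, 11, 18]` → data = [22, 21, 1, 11, 18]
`data.append(91)` → data = [22, 21, 1, 11, 18, 91]
`data.pop(0)` → data = [21, 1, 11, 18, 91]
`data[1] = data[0] + data[-1]` → data = [21, 112, 11, 18, 91]
`out = data` → out = [21, 112, 11, 18, 91]
So out = [21, 112, 11, 18, 91]

Answer: [21, 112, 11, 18, 91]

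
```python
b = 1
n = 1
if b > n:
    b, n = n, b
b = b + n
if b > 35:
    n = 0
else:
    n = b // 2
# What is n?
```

Trace:
`b = 1` → b = 1
`n = 1` → n = 1
`if b > n: ...` → b > n is False → no variable changes
`b = b + n` → b = 2
`if b > 35: ...` → b > 35 is False, take else branch → no variable changes
So n = 1

Answer: 1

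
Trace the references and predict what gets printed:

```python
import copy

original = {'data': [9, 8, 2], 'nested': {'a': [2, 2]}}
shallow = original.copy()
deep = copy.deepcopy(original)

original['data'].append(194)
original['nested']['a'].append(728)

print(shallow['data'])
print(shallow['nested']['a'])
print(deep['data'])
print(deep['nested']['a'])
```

Key concept: comparing shallow vs deep copy.
Step by step:
`original = {'data': [9, 8, 2], 'nested': {'a': [2, 2]}}` → original = {'data': [9, 8, 2], 'nested': {'a': [2, 2]}}
`shallow = original.copy()` → shallow = {'data': [9, 8, 2], 'nested': {'a': [2, 2]}}
`deep = copy.deepcopy(original)` → deep = {'data': [9, 8, 2], 'nested': {'a': [2, 2]}}
`original['data'].append(194)` → original = {'data': [9, 8, 2, 194], 'nested': {'a': [2, 2]}}; shallow = {'data': [9, 8, 2, 194], 'nested': {'a': [2, 2]}}
`original['nested']['a'].append(728)` → original = {'data': [9, 8, 2, 194], 'nested': {'a': [2, 2, 728]}}; shallow = {'data': [9, 8, 2, 194], 'nested': {'a': [2, 2, 728]}}
`print(shallow['data'])` → prints [9, 8, 2, 194]
`print(shallow['nested']['a'])` → prints [2, 2, 728]
`print(deep['data'])` → prints [9, 8, 2]
`print(deep['nested']['a'])` → prints [2, 2]

Answer:
[9, 8, 2, 194]
[2, 2, 728]
[9, 8, 2]
[2, 2]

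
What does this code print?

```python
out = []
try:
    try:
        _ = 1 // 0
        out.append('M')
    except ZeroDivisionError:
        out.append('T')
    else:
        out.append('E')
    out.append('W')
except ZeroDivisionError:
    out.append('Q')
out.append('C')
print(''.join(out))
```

Execution trace: 'T' (inner except ZeroDivisionError) → 'W' (try body, no exception) → 'C' (after the try/except). Output: TWC

Answer: TWC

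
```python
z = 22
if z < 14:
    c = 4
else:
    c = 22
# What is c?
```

Trace:
`z = 22` → z = 22
`if z < 14: ...` → z < 14 is False, take else branch → c = 22
So c = 22

Answer: 22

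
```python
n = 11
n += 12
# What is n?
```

Trace:
`n = 11` → n = 11
`n += 12` → n = 23
So n = 23

Answer: 23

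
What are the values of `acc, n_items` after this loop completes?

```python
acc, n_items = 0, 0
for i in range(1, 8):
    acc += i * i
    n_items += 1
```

Sum of squares and count
`acc, n_items` takes the values: (0, 0) → (1, 0) → (1, 1) → (5, 1) → (5, 2) → (14, 2) → (14, 3) → (30, 3) → (30, 4) → (55, 4) → (55, 5) → (91, 5) → (91, 6) → (140, 6) → (140, 7)

Answer: 140, 7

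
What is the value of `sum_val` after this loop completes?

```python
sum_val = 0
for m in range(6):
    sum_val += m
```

Sum of 0 to 5 = 15
`sum_val` takes the values: 0 → 1 → 3 → 6 → 10 → 15

Answer: 15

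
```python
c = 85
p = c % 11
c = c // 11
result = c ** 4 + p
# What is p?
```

Trace:
`c = 85` → c = 85
`p = c % 11` → p = 8
`c = c // 11` → c = 7
`result = c ** 4 + p` → result = 2409
So p = 8

Answer: 8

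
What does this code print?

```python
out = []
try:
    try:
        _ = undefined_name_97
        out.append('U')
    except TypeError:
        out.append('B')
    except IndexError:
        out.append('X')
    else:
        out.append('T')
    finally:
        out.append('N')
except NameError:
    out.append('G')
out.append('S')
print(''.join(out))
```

Execution trace: 'N' (finally) → 'G' (outer except NameError) → 'S' (after the try/except). Output: NGS

Answer: NGS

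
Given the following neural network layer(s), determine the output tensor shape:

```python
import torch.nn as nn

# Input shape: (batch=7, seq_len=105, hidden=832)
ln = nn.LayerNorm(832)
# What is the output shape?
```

Input: (7, 105, 832) -> Output: (7, 105, 832)

Answer: (7, 105, 832)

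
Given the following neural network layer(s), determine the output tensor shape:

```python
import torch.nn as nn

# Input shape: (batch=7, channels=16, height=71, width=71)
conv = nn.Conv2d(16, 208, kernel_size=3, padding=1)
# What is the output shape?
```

Input: (7, 16, 71, 71) -> Output: (7, 208, 71, 71)

Answer: (7, 208, 71, 71)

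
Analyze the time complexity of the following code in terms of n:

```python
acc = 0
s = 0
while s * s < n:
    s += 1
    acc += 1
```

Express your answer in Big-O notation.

Each loop level contributes: √n. Multiplying the contributions gives O(√n).

Answer: O(√n)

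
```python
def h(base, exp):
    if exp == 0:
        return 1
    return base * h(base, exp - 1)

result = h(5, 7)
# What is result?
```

h(5, 7) = 5 * 5 * 5 * 5 * 5 * 5 * 5 = 78125

Answer: 78125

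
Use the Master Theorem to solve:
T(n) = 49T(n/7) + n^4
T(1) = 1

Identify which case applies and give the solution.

a=49, b=7, f(n)=n^4. log_7(49) = 2. Since c=4 > 2 and the regularity condition holds (49(n/7)^4 = (49/7^4)n^4 with 49/7^4 < 1), Case 3 applies: T(n) = Θ(f(n)) = O(n^4).

Answer: O(n^4) - Case 3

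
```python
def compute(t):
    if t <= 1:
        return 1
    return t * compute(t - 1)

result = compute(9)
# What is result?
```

compute(9) = 9 * 8 * 7 * 6 * 5 * 4 * 3 * 2 * 1 = 362880

Answer: 362880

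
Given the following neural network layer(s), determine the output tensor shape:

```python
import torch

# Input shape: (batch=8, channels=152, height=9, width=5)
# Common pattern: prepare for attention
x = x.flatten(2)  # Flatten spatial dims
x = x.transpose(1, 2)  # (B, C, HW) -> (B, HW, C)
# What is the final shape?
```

Input: (8, 152, 9, 5) -> after flatten(2): (8, 152, 45) -> Output: (8, 45, 152)

Answer: (8, 45, 152)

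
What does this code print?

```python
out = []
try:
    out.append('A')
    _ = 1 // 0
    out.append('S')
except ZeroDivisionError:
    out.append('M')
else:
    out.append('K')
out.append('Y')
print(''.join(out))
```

Execution trace: 'A' (try body) → 'M' (except ZeroDivisionError) → 'Y' (after the try/except). Output: AMY

Answer: AMY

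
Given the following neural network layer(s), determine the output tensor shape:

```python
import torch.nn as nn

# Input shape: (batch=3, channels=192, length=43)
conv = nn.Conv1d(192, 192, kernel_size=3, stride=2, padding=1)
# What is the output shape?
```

Input: (3, 192, 43) -> Output: (3, 192, 22)

Answer: (3, 192, 22)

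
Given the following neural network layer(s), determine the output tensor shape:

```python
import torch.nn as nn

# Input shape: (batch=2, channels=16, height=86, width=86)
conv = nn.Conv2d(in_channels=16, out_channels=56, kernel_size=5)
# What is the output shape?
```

Input: (2, 16, 86, 86) -> Output: (2, 56, 82, 82)

Answer: (2, 56, 82, 82)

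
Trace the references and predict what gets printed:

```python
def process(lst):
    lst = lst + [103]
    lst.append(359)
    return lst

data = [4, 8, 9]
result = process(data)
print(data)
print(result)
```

Key concept: rebinding parameter vs mutation.
Step by step:
`data = [4, 8, 9]` → data = [4, 8, 9]
`result = process(data)` → result = [4, 8, 9, 103, 359]
`print(data)` → prints [4, 8, 9]
`print(result)` → prints [4, 8, 9, 103, 359]

Answer:
[4, 8, 9]
[4, 8, 9, 103, 359]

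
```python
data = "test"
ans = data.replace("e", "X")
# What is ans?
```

Trace:
`data = "test"` → data = 'test'
`ans = data.replace("e", "X")` → ans = 'tXst'
So ans = 'tXst'

Answer: 'tXst'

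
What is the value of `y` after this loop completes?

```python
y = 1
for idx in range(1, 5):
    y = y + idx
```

Start at 1, add 1 through 4
`y` takes the values: 1 → 2 → 4 → 7 → 11

Answer: 11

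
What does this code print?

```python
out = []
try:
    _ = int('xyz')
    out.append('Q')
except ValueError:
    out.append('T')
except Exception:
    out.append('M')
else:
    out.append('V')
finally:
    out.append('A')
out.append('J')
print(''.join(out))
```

Execution trace: 'T' (except ValueError) → 'A' (finally) → 'J' (after the try/except). Output: TAJ

Answer: TAJ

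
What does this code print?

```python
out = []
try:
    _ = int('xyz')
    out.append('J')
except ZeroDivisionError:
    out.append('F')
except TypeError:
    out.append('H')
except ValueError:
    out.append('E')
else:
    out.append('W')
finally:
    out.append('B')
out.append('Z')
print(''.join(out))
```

Execution trace: 'E' (except ValueError) → 'B' (finally) → 'Z' (after the try/except). Output: EBZ

Answer: EBZ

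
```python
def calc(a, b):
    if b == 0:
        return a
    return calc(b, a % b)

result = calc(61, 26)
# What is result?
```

calc(61, 26) -> calc(26, 9) -> calc(9, 8) -> calc(8, 1) -> calc(1, 0) -> 1

Answer: 1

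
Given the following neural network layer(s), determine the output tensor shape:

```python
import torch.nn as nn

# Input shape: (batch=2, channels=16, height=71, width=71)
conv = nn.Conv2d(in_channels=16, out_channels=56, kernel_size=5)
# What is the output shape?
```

Input: (2, 16, 71, 71) -> Output: (2, 56, 67, 67)

Answer: (2, 56, 67, 67)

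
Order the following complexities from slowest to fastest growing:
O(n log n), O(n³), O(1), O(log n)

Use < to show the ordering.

Ordered by growth rate: O(1) < O(log n) < O(n log n) < O(n³)

Answer: O(1) < O(log n) < O(n log n) < O(n³)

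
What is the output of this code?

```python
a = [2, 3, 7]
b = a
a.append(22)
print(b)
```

Key concept: basic list aliasing.
Step by step:
`a = [2, 3, 7]` → a = [2, 3, 7]
`b = a` → b = [2, 3, 7] (same object as a)
`a.append(22)` → a = [2, 3, 7, 22] (same object as b); b = [2, 3, 7, 22] (same object as a)
`print(b)` → prints [2, 3, 7, 22]

Answer: [2, 3, 7, 22]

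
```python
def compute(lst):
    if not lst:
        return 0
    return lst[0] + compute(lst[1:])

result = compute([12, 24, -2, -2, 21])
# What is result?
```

12 + 24 + (-2) + (-2) + 21 + 0 = 53

Answer: 53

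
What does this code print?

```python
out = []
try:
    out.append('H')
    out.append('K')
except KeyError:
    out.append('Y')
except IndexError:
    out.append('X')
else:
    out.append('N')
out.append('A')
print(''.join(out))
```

Execution trace: 'H' (try body) → 'K' (try body, no exception) → 'N' (else) → 'A' (after the try/except). Output: HKNA

Answer: HKNA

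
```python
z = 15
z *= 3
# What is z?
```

Trace:
`z = 15` → z = 15
`z *= 3` → z = 45
So z = 45

Answer: 45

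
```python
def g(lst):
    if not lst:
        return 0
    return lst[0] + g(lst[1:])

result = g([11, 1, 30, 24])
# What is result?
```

11 + 1 + 30 + 24 + 0 = 66

Answer: 66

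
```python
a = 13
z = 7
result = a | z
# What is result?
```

Trace:
`a = 13` → a = 13
`z = 7` → z = 7
`result = a | z` → result = 15
So result = 15

Answer: 15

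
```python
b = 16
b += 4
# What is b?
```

Trace:
`b = 16` → b = 16
`b += 4` → b = 20
So b = 20

Answer: 20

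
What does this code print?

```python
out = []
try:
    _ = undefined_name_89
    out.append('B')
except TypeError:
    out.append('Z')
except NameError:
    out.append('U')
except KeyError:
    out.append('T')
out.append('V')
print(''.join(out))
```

Execution trace: 'U' (except NameError) → 'V' (after the try/except). Output: UV

Answer: UV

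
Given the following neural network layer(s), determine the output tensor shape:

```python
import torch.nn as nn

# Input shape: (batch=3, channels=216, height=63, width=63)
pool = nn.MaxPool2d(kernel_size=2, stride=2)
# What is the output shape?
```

Input: (3, 216, 63, 63) -> Output: (3, 216, 31, 31)

Answer: (3, 216, 31, 31)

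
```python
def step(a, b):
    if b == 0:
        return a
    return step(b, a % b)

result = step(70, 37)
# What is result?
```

step(70, 37) -> step(37, 33) -> step(33, 4) -> step(4, 1) -> step(1, 0) -> 1

Answer: 1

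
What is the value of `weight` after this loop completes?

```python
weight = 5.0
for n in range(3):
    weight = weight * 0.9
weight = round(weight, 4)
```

Exponential decay: 5.0 * 0.9^3
`weight` takes the values: 5.0 → 4.5 → 4.05 → 3.645

Answer: 3.645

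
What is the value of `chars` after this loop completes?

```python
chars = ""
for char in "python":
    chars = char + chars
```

Reverse 'python'
`chars` takes the values: "" → "p" → "yp" → "typ" → "htyp" → "ohtyp" → "nohtyp"

Answer: "nohtyp"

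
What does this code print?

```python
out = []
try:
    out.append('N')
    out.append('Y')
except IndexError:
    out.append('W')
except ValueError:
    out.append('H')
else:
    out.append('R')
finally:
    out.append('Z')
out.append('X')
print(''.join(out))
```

Execution trace: 'N' (try body) → 'Y' (try body, no exception) → 'R' (else) → 'Z' (finally) → 'X' (after the try/except). Output: NYRZX

Answer: NYRZX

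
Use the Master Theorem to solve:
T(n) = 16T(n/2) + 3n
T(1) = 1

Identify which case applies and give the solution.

a=16, b=2, f(n)=3n. log_2(16) = 4. Since c=1 < 4, Case 1 applies: T(n) = Θ(n^log_b(a)) = O(n^4).

Answer: O(n^4) - Case 1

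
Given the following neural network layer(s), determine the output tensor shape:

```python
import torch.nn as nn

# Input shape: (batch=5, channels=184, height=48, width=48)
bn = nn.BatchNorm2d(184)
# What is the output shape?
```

Input: (5, 184, 48, 48) -> Output: (5, 184, 48, 48)

Answer: (5, 184, 48, 48)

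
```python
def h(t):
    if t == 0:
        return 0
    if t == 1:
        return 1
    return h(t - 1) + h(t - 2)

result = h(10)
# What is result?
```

Build up from base cases: h(0)=0, h(1)=1, h(2)=1, h(3)=2, h(4)=3, h(5)=5, h(6)=8, ..., h(10)=55

Answer: 55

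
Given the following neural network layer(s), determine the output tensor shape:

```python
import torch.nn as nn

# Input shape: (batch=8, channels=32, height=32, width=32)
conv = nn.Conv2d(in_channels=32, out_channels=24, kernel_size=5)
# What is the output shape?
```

Input: (8, 32, 32, 32) -> Output: (8, 24, 28, 28)

Answer: (8, 24, 28, 28)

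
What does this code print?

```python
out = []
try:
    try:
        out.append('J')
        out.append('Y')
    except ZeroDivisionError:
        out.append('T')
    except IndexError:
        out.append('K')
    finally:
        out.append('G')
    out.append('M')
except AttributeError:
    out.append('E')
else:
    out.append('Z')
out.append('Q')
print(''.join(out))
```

Execution trace: 'J' (inner try body) → 'Y' (inner try body, no exception) → 'G' (inner finally) → 'M' (try body, no exception) → 'Z' (else) → 'Q' (after the try/except). Output: JYGMZQ

Answer: JYGMZQ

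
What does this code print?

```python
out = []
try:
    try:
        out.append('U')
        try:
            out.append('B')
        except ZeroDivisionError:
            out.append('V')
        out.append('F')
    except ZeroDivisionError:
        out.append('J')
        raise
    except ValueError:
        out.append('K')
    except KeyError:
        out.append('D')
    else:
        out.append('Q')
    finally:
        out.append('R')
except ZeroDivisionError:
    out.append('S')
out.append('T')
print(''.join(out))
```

Execution trace: 'U' (try body) → 'B' (inner try body, no exception) → 'F' (try body, no exception) → 'Q' (else) → 'R' (finally) → 'T' (after the try/except). Output: UBFQRT

Answer: UBFQRT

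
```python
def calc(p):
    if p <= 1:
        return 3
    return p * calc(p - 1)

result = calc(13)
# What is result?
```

calc(13) = 13 * 12 * 11 * 10 * 9 * 8 * 7 * 6 * 5 * 4 * 3 * 2 * 3 = 18681062400

Answer: 18681062400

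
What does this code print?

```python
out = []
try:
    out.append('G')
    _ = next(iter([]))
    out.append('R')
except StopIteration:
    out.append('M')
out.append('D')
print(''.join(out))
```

Execution trace: 'G' (try body) → 'M' (except StopIteration) → 'D' (after the try/except). Output: GMD

Answer: GMD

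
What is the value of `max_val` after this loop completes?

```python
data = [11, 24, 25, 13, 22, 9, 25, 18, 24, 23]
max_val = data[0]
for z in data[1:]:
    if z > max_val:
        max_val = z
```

Maximum of [11, 24, 25, 13, 22, 9, 25, 18, 24, 23]
`max_val` takes the values: 11 → 24 → 25

Answer: 25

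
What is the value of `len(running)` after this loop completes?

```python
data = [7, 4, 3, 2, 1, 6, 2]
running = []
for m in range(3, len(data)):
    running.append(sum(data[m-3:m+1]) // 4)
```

Number of 4-element averages
`running` takes the values: [] → [4] → [4, 2] → [4, 2, 3] → [4, 2, 3, 2]
So `len(running)` = 4

Answer: 4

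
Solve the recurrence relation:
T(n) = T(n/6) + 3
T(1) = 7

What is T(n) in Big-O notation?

Each step divides n by 6 and adds 3. After log_6(n) steps we reach T(1)=7. So T(n) = 3·log_6(n) + 7 = O(log n).

Answer: O(log n)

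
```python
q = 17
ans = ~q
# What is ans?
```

Trace:
`q = 17` → q = 17
`ans = ~q` → ans = -18
So ans = -18

Answer: -18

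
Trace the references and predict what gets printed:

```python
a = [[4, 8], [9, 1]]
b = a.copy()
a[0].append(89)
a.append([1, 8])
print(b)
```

Key concept: shallow copy with nested lists.
Step by step:
`a = [[4, 8], [9, 1]]` → a = [[4, 8], [9, 1]]
`b = a.copy()` → b = [[4, 8], [9, 1]]
`a[0].append(89)` → a = [[4, 8, 89], [9, 1]]; b = [[4, 8, 89], [9, 1]]
`a.append([1, 8])` → a = [[4, 8, 89], [9, 1], [1, 8]]
`print(b)` → prints [[4, 8, 89], [9, 1]]

Answer: [[4, 8, 89], [9, 1]]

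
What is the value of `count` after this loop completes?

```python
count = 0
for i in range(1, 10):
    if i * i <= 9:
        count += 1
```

Count numbers where i² ≤ 9
`count` takes the values: 0 → 1 → 2 → 3

Answer: 3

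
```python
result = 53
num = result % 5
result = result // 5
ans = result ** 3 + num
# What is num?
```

Trace:
`result = 53` → result = 53
`num = result % 5` → num = 3
`result = result // 5` → result = 10
`ans = result ** 3 + num` → ans = 1003
So num = 3

Answer: 3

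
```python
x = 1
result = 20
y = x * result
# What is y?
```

Trace:
`x = 1` → x = 1
`result = 20` → result = 20
`y = x * result` → y = 20
So y = 20

Answer: 20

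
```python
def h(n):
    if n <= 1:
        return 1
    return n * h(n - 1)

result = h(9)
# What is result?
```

h(9) = 9 * 8 * 7 * 6 * 5 * 4 * 3 * 2 * 1 = 362880

Answer: 362880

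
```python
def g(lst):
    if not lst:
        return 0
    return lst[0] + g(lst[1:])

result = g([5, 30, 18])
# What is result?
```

5 + 30 + 18 + 0 = 53

Answer: 53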